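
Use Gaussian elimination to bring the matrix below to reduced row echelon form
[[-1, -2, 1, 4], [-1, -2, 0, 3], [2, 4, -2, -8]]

R1 := -1·R1
  [  1   2  -1  -4 ]
  [ -1  -2   0   3 ]
  [  2   4  -2  -8 ]
R2 := R2 + R1
  [ 1  2  -1  -4 ]
  [ 0  0  -1  -1 ]
  [ 2  4  -2  -8 ]
R3 := R3 − 2·R1
  [ 1  2  -1  -4 ]
  [ 0  0  -1  -1 ]
  [ 0  0   0   0 ]
R2 := -1·R2
  [ 1  2  -1  -4 ]
  [ 0  0   1   1 ]
  [ 0  0   0   0 ]
R1 := R1 + R2
  [ 1  2  0  -3 ]
  [ 0  0  1   1 ]
  [ 0  0  0   0 ]

[[1, 2, 0, -3], [0, 0, 1, 1], [0, 0, 0, 0]]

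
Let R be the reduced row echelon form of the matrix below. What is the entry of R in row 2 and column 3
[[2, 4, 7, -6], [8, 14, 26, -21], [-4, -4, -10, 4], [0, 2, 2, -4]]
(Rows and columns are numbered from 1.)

R1 := 1/2·R1
  [  1   2  7/2   -3 ]
  [  8  14   26  -21 ]
  [ -4  -4  -10    4 ]
  [  0   2    2   -4 ]
R2 := R2 − 8·R1
  [  1   2  7/2  -3 ]
  [  0  -2   -2   3 ]
  [ -4  -4  -10   4 ]
  [  0   2    2  -4 ]
R3 := R3 + 4·R1
  [ 1   2  7/2  -3 ]
  [ 0  -2   -2   3 ]
  [ 0   4    4  -8 ]
  [ 0   2    2  -4 ]
R2 := -1/2·R2
  [ 1  2  7/2    -3 ]
  [ 0  1    1  -3/2 ]
  [ 0  4    4    -8 ]
  [ 0  2    2    -4 ]
R3 := R3 − 4·R2
  [ 1  2  7/2    -3 ]
  [ 0  1    1  -3/2 ]
  [ 0  0    0    -2 ]
  [ 0  2    2    -4 ]
R4 := R4 − 2·R2
  [ 1  2  7/2    -3 ]
  [ 0  1    1  -3/2 ]
  [ 0  0    0    -2 ]
  [ 0  0    0    -1 ]
R3 := -1/2·R3
  [ 1  2  7/2    -3 ]
  [ 0  1    1  -3/2 ]
  [ 0  0    0     1 ]
  [ 0  0    0    -1 ]
R4 := R4 + R3
  [ 1  2  7/2    -3 ]
  [ 0  1    1  -3/2 ]
  [ 0  0    0     1 ]
  [ 0  0    0     0 ]
R2 := R2 + 3/2·R3
  [ 1  2  7/2  -3 ]
  [ 0  1    1   0 ]
  [ 0  0    0   1 ]
  [ 0  0    0   0 ]
R1 := R1 + 3·R3
  [ 1  2  7/2  0 ]
  [ 0  1    1  0 ]
  [ 0  0    0  1 ]
  [ 0  0    0  0 ]
R1 := R1 − 2·R2
  [ 1  0  3/2  0 ]
  [ 0  1    1  0 ]
  [ 0  0    0  1 ]
  [ 0  0    0  0 ]

1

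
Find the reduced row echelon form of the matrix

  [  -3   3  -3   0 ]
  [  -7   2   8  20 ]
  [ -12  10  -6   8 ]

R1 → -1/3·R1
  [   1  -1   1   0 ]
  [  -7   2   8  20 ]
  [ -12  10  -6   8 ]
R2 → R2 + 7·R1
  [   1  -1   1   0 ]
  [   0  -5  15  20 ]
  [ -12  10  -6   8 ]
R3 → R3 + 12·R1
  [ 1  -1   1   0 ]
  [ 0  -5  15  20 ]
  [ 0  -2   6   8 ]
R2 → -1/5·R2
  [ 1  -1   1   0 ]
  [ 0   1  -3  -4 ]
  [ 0  -2   6   8 ]
R3 → R3 + 2·R2
  [ 1  -1   1   0 ]
  [ 0   1  -3  -4 ]
  [ 0   0   0   0 ]
R1 → R1 + R2
  [ 1  0  -2  -4 ]
  [ 0  1  -3  -4 ]
  [ 0  0   0   0 ]

[[1, 0, -2, -4], [0, 1, -3, -4], [0, 0, 0, 0]]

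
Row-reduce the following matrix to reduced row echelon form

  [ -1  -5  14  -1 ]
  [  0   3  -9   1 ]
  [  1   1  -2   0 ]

[[1, 0, 1, 0], [0, 1, -3, 0], [0, 0, 0, 1]]

R1 → -1·R1
  [ 1  5  -14  1 ]
  [ 0  3   -9  1 ]
  [ 1  1   -2  0 ]
R3 → R3 − R1
  [ 1   5  -14   1 ]
  [ 0   3   -9   1 ]
  [ 0  -4   12  -1 ]
R2 → 1/3·R2
  [ 1   5  -14    1 ]
  [ 0   1   -3  1/3 ]
  [ 0  -4   12   -1 ]
R3 → R3 + 4·R2
  [ 1  5  -14    1 ]
  [ 0  1   -3  1/3 ]
  [ 0  0    0  1/3 ]
R3 → 3·R3
  [ 1  5  -14    1 ]
  [ 0  1   -3  1/3 ]
  [ 0  0    0    1 ]
R2 → R2 − 1/3·R3
  [ 1  5  -14  1 ]
  [ 0  1   -3  0 ]
  [ 0  0    0  1 ]
R1 → R1 − R3
  [ 1  5  -14  0 ]
  [ 0  1   -3  0 ]
  [ 0  0    0  1 ]
R1 → R1 − 5·R2
  [ 1  0   1  0 ]
  [ 0  1  -3  0 ]
  [ 0  0   0  1 ]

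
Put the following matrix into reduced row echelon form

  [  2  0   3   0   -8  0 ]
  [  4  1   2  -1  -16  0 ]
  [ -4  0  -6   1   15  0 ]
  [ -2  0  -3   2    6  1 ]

Multiply R1 by 1/2.
  [  1  0  3/2   0   -4  0 ]
  [  4  1    2  -1  -16  0 ]
  [ -4  0   -6   1   15  0 ]
  [ -2  0   -3   2    6  1 ]
Subtract 4 times R1 from R2.
  [  1  0  3/2   0  -4  0 ]
  [  0  1   -4  -1   0  0 ]
  [ -4  0   -6   1  15  0 ]
  [ -2  0   -3   2   6  1 ]
Add 4 times R1 to R3.
  [  1  0  3/2   0  -4  0 ]
  [  0  1   -4  -1   0  0 ]
  [  0  0    0   1  -1  0 ]
  [ -2  0   -3   2   6  1 ]
Add 2 times R1 to R4.
  [ 1  0  3/2   0  -4  0 ]
  [ 0  1   -4  -1   0  0 ]
  [ 0  0    0   1  -1  0 ]
  [ 0  0    0   2  -2  1 ]
Subtract 2 times R3 from R4.
  [ 1  0  3/2   0  -4  0 ]
  [ 0  1   -4  -1   0  0 ]
  [ 0  0    0   1  -1  0 ]
  [ 0  0    0   0   0  1 ]
Add R3 to R2.
  [ 1  0  3/2  0  -4  0 ]
  [ 0  1   -4  0  -1  0 ]
  [ 0  0    0  1  -1  0 ]
  [ 0  0    0  0   0  1 ]

[[1, 0, 3/2, 0, -4, 0], [0, 1, -4, 0, -1, 0], [0, 0, 0, 1, -1, 0], [0, 0, 0, 0, 0, 1]]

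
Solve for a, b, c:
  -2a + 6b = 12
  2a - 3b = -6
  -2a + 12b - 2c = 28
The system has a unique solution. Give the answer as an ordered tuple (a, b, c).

(0, 2, -2)

Form the augmented matrix and row-reduce:
  [ -2   6   0  |  12 ]
  [  2  -3   0  |  -6 ]
  [ -2  12  -2  |  28 ]
R1 → -1/2·R1
R2 → R2 − 2·R1
R3 → R3 + 2·R1
R2 → 1/3·R2
R3 → R3 − 6·R2
R3 → -1/2·R3
R1 → R1 + 3·R2
Reading off the last column: a = 0, b = 2, c = -2.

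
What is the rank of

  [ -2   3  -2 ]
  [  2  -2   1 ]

rank = 2

ρ1 -> -1/2·ρ1
ρ2 -> ρ2 − 2·ρ1
ρ1 -> ρ1 + 3/2·ρ2
The reduced form has 2 nonzero rows.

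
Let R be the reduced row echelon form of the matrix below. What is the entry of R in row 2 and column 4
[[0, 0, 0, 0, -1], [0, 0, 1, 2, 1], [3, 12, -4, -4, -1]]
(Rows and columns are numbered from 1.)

ρ1 ↔ ρ3
  [ 3  12  -4  -4  -1 ]
  [ 0   0   1   2   1 ]
  [ 0   0   0   0  -1 ]
ρ1 -> 1/3·ρ1
  [ 1  4  -4/3  -4/3  -1/3 ]
  [ 0  0     1     2     1 ]
  [ 0  0     0     0    -1 ]
ρ3 -> -1·ρ3
  [ 1  4  -4/3  -4/3  -1/3 ]
  [ 0  0     1     2     1 ]
  [ 0  0     0     0     1 ]
ρ2 -> ρ2 − ρ3
  [ 1  4  -4/3  -4/3  -1/3 ]
  [ 0  0     1     2     0 ]
  [ 0  0     0     0     1 ]
ρ1 -> ρ1 + 1/3·ρ3
  [ 1  4  -4/3  -4/3  0 ]
  [ 0  0     1     2  0 ]
  [ 0  0     0     0  1 ]
ρ1 -> ρ1 + 4/3·ρ2
  [ 1  4  0  4/3  0 ]
  [ 0  0  1    2  0 ]
  [ 0  0  0    0  1 ]

2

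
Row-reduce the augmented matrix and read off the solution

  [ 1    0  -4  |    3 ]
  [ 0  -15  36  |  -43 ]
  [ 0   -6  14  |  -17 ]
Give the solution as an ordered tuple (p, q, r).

R2 := -1/15·R2
  [ 1   0     -4  |      3 ]
  [ 0   1  -12/5  |  43/15 ]
  [ 0  -6     14  |    -17 ]
R3 := R3 + 6·R2
  [ 1  0     -4  |      3 ]
  [ 0  1  -12/5  |  43/15 ]
  [ 0  0   -2/5  |    1/5 ]
R3 := -5/2·R3
  [ 1  0     -4  |      3 ]
  [ 0  1  -12/5  |  43/15 ]
  [ 0  0      1  |   -1/2 ]
R2 := R2 + 12/5·R3
  [ 1  0  -4  |     3 ]
  [ 0  1   0  |   5/3 ]
  [ 0  0   1  |  -1/2 ]
R1 := R1 + 4·R3
  [ 1  0  0  |     1 ]
  [ 0  1  0  |   5/3 ]
  [ 0  0  1  |  -1/2 ]
Reading off the last column: p = 1, q = 5/3, r = -1/2.

(1, 5/3, -1/2)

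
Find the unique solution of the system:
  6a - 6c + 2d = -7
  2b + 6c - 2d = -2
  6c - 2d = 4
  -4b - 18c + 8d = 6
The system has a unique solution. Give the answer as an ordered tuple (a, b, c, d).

(-1/2, -3, 5/3, 3)

Form the augmented matrix and row-reduce:
  [ 6   0   -6   2  |  -7 ]
  [ 0   2    6  -2  |  -2 ]
  [ 0   0    6  -2  |   4 ]
  [ 0  -4  -18   8  |   6 ]
Multiply R1 by 1/6.
  [ 1   0   -1  1/3  |  -7/6 ]
  [ 0   2    6   -2  |    -2 ]
  [ 0   0    6   -2  |     4 ]
  [ 0  -4  -18    8  |     6 ]
Multiply R2 by 1/2.
  [ 1   0   -1  1/3  |  -7/6 ]
  [ 0   1    3   -1  |    -1 ]
  [ 0   0    6   -2  |     4 ]
  [ 0  -4  -18    8  |     6 ]
Add 4 times R2 to R4.
  [ 1  0  -1  1/3  |  -7/6 ]
  [ 0  1   3   -1  |    -1 ]
  [ 0  0   6   -2  |     4 ]
  [ 0  0  -6    4  |     2 ]
Multiply R3 by 1/6.
  [ 1  0  -1   1/3  |  -7/6 ]
  [ 0  1   3    -1  |    -1 ]
  [ 0  0   1  -1/3  |   2/3 ]
  [ 0  0  -6     4  |     2 ]
Add 6 times R3 to R4.
  [ 1  0  -1   1/3  |  -7/6 ]
  [ 0  1   3    -1  |    -1 ]
  [ 0  0   1  -1/3  |   2/3 ]
  [ 0  0   0     2  |     6 ]
Multiply R4 by 1/2.
  [ 1  0  -1   1/3  |  -7/6 ]
  [ 0  1   3    -1  |    -1 ]
  [ 0  0   1  -1/3  |   2/3 ]
  [ 0  0   0     1  |     3 ]
Add 1/3 times R4 to R3.
  [ 1  0  -1  1/3  |  -7/6 ]
  [ 0  1   3   -1  |    -1 ]
  [ 0  0   1    0  |   5/3 ]
  [ 0  0   0    1  |     3 ]
Add R4 to R2.
  [ 1  0  -1  1/3  |  -7/6 ]
  [ 0  1   3    0  |     2 ]
  [ 0  0   1    0  |   5/3 ]
  [ 0  0   0    1  |     3 ]
Subtract 1/3 times R4 from R1.
  [ 1  0  -1  0  |  -13/6 ]
  [ 0  1   3  0  |      2 ]
  [ 0  0   1  0  |    5/3 ]
  [ 0  0   0  1  |      3 ]
Subtract 3 times R3 from R2.
  [ 1  0  -1  0  |  -13/6 ]
  [ 0  1   0  0  |     -3 ]
  [ 0  0   1  0  |    5/3 ]
  [ 0  0   0  1  |      3 ]
Add R3 to R1.
  [ 1  0  0  0  |  -1/2 ]
  [ 0  1  0  0  |    -3 ]
  [ 0  0  1  0  |   5/3 ]
  [ 0  0  0  1  |     3 ]
Reading off the last column: a = -1/2, b = -3, c = 5/3, d = 3.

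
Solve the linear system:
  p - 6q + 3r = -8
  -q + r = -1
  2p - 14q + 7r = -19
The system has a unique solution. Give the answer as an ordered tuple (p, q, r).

(1, 2, 1)

Form the augmented matrix and row-reduce:
  [ 1   -6  3  |   -8 ]
  [ 0   -1  1  |   -1 ]
  [ 2  -14  7  |  -19 ]
R3 -> R3 − 2·R1
  [ 1  -6  3  |  -8 ]
  [ 0  -1  1  |  -1 ]
  [ 0  -2  1  |  -3 ]
R2 -> -1·R2
  [ 1  -6   3  |  -8 ]
  [ 0   1  -1  |   1 ]
  [ 0  -2   1  |  -3 ]
R3 -> R3 + 2·R2
  [ 1  -6   3  |  -8 ]
  [ 0   1  -1  |   1 ]
  [ 0   0  -1  |  -1 ]
R3 -> -1·R3
  [ 1  -6   3  |  -8 ]
  [ 0   1  -1  |   1 ]
  [ 0   0   1  |   1 ]
R2 -> R2 + R3
  [ 1  -6  3  |  -8 ]
  [ 0   1  0  |   2 ]
  [ 0   0  1  |   1 ]
R1 -> R1 − 3·R3
  [ 1  -6  0  |  -11 ]
  [ 0   1  0  |    2 ]
  [ 0   0  1  |    1 ]
R1 -> R1 + 6·R2
  [ 1  0  0  |  1 ]
  [ 0  1  0  |  2 ]
  [ 0  0  1  |  1 ]
Reading off the last column: p = 1, q = 2, r = 1.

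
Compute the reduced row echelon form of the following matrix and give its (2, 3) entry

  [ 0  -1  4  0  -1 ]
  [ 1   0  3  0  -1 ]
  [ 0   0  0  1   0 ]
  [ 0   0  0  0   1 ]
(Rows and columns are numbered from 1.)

-4

ρ1 ↔ ρ2
  [ 1   0  3  0  -1 ]
  [ 0  -1  4  0  -1 ]
  [ 0   0  0  1   0 ]
  [ 0   0  0  0   1 ]
ρ2 := -1·ρ2
  [ 1  0   3  0  -1 ]
  [ 0  1  -4  0   1 ]
  [ 0  0   0  1   0 ]
  [ 0  0   0  0   1 ]
ρ2 := ρ2 − ρ4
  [ 1  0   3  0  -1 ]
  [ 0  1  -4  0   0 ]
  [ 0  0   0  1   0 ]
  [ 0  0   0  0   1 ]
ρ1 := ρ1 + ρ4
  [ 1  0   3  0  0 ]
  [ 0  1  -4  0  0 ]
  [ 0  0   0  1  0 ]
  [ 0  0   0  0  1 ]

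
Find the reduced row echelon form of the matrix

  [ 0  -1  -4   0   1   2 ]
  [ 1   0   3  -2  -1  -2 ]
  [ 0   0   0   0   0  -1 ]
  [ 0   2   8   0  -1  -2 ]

ρ1 ↔ ρ2
  [ 1   0   3  -2  -1  -2 ]
  [ 0  -1  -4   0   1   2 ]
  [ 0   0   0   0   0  -1 ]
  [ 0   2   8   0  -1  -2 ]
ρ2 ← -1·ρ2
  [ 1  0  3  -2  -1  -2 ]
  [ 0  1  4   0  -1  -2 ]
  [ 0  0  0   0   0  -1 ]
  [ 0  2  8   0  -1  -2 ]
ρ4 ← ρ4 − 2·ρ2
  [ 1  0  3  -2  -1  -2 ]
  [ 0  1  4   0  -1  -2 ]
  [ 0  0  0   0   0  -1 ]
  [ 0  0  0   0   1   2 ]
ρ3 ↔ ρ4
  [ 1  0  3  -2  -1  -2 ]
  [ 0  1  4   0  -1  -2 ]
  [ 0  0  0   0   1   2 ]
  [ 0  0  0   0   0  -1 ]
ρ4 ← -1·ρ4
  [ 1  0  3  -2  -1  -2 ]
  [ 0  1  4   0  -1  -2 ]
  [ 0  0  0   0   1   2 ]
  [ 0  0  0   0   0   1 ]
ρ3 ← ρ3 − 2·ρ4
  [ 1  0  3  -2  -1  -2 ]
  [ 0  1  4   0  -1  -2 ]
  [ 0  0  0   0   1   0 ]
  [ 0  0  0   0   0   1 ]
ρ2 ← ρ2 + 2·ρ4
  [ 1  0  3  -2  -1  -2 ]
  [ 0  1  4   0  -1   0 ]
  [ 0  0  0   0   1   0 ]
  [ 0  0  0   0   0   1 ]
ρ1 ← ρ1 + 2·ρ4
  [ 1  0  3  -2  -1  0 ]
  [ 0  1  4   0  -1  0 ]
  [ 0  0  0   0   1  0 ]
  [ 0  0  0   0   0  1 ]
ρ2 ← ρ2 + ρ3
  [ 1  0  3  -2  -1  0 ]
  [ 0  1  4   0   0  0 ]
  [ 0  0  0   0   1  0 ]
  [ 0  0  0   0   0  1 ]
ρ1 ← ρ1 + ρ3
  [ 1  0  3  -2  0  0 ]
  [ 0  1  4   0  0  0 ]
  [ 0  0  0   0  1  0 ]
  [ 0  0  0   0  0  1 ]

[[1, 0, 3, -2, 0, 0], [0, 1, 4, 0, 0, 0], [0, 0, 0, 0, 1, 0], [0, 0, 0, 0, 0, 1]]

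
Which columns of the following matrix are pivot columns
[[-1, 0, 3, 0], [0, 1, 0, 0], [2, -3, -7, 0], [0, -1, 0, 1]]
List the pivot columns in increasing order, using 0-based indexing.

r1 := -1·r1
  [ 1   0  -3  0 ]
  [ 0   1   0  0 ]
  [ 2  -3  -7  0 ]
  [ 0  -1   0  1 ]
r3 := r3 − 2·r1
  [ 1   0  -3  0 ]
  [ 0   1   0  0 ]
  [ 0  -3  -1  0 ]
  [ 0  -1   0  1 ]
r3 := r3 + 3·r2
  [ 1   0  -3  0 ]
  [ 0   1   0  0 ]
  [ 0   0  -1  0 ]
  [ 0  -1   0  1 ]
r4 := r4 + r2
  [ 1  0  -3  0 ]
  [ 0  1   0  0 ]
  [ 0  0  -1  0 ]
  [ 0  0   0  1 ]
r3 := -1·r3
  [ 1  0  -3  0 ]
  [ 0  1   0  0 ]
  [ 0  0   1  0 ]
  [ 0  0   0  1 ]
r1 := r1 + 3·r3
  [ 1  0  0  0 ]
  [ 0  1  0  0 ]
  [ 0  0  1  0 ]
  [ 0  0  0  1 ]
Pivot columns are the columns containing a leading 1.

0, 1, 2, 3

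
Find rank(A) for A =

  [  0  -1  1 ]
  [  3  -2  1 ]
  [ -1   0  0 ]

rank = 3

R1 <-> R2
R1 -> 1/3·R1
R3 -> R3 + R1
R2 -> -1·R2
R3 -> R3 + 2/3·R2
R3 -> -3·R3
R2 -> R2 + R3
R1 -> R1 − 1/3·R3
R1 -> R1 + 2/3·R2
The reduced form has 3 nonzero rows.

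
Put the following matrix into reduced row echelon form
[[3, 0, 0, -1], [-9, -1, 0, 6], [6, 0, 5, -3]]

R1 → 1/3·R1
R2 → R2 + 9·R1
R3 → R3 − 6·R1
R2 → -1·R2
R3 → 1/5·R3

[[1, 0, 0, -1/3], [0, 1, 0, -3], [0, 0, 1, -1/5]]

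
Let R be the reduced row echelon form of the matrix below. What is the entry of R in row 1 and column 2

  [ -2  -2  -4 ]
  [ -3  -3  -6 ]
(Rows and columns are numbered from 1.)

1

ρ1 -> -1/2·ρ1
  [  1   1   2 ]
  [ -3  -3  -6 ]
ρ2 -> ρ2 + 3·ρ1
  [ 1  1  2 ]
  [ 0  0  0 ]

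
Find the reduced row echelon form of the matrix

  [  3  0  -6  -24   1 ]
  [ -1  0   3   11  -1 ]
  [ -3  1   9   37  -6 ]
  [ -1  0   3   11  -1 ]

[[1, 0, 0, -2, -1], [0, 1, 0, 4, -3], [0, 0, 1, 3, -2/3], [0, 0, 0, 0, 0]]

R1 := 1/3·R1
  [  1  0  -2  -8  1/3 ]
  [ -1  0   3  11   -1 ]
  [ -3  1   9  37   -6 ]
  [ -1  0   3  11   -1 ]
R2 := R2 + R1
  [  1  0  -2  -8   1/3 ]
  [  0  0   1   3  -2/3 ]
  [ -3  1   9  37    -6 ]
  [ -1  0   3  11    -1 ]
R3 := R3 + 3·R1
  [  1  0  -2  -8   1/3 ]
  [  0  0   1   3  -2/3 ]
  [  0  1   3  13    -5 ]
  [ -1  0   3  11    -1 ]
R4 := R4 + R1
  [ 1  0  -2  -8   1/3 ]
  [ 0  0   1   3  -2/3 ]
  [ 0  1   3  13    -5 ]
  [ 0  0   1   3  -2/3 ]
R2 <-> R3
  [ 1  0  -2  -8   1/3 ]
  [ 0  1   3  13    -5 ]
  [ 0  0   1   3  -2/3 ]
  [ 0  0   1   3  -2/3 ]
R4 := R4 − R3
  [ 1  0  -2  -8   1/3 ]
  [ 0  1   3  13    -5 ]
  [ 0  0   1   3  -2/3 ]
  [ 0  0   0   0     0 ]
R2 := R2 − 3·R3
  [ 1  0  -2  -8   1/3 ]
  [ 0  1   0   4    -3 ]
  [ 0  0   1   3  -2/3 ]
  [ 0  0   0   0     0 ]
R1 := R1 + 2·R3
  [ 1  0  0  -2    -1 ]
  [ 0  1  0   4    -3 ]
  [ 0  0  1   3  -2/3 ]
  [ 0  0  0   0     0 ]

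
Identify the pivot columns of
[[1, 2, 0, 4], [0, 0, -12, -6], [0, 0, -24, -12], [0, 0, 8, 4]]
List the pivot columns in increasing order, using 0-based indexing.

0, 2

r2 -> -1/12·r2
r3 -> r3 + 24·r2
r4 -> r4 − 8·r2
Pivot columns are the columns containing a leading 1.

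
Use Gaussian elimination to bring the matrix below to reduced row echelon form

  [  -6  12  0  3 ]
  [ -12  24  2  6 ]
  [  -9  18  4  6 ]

[[1, -2, 0, 0], [0, 0, 1, 0], [0, 0, 0, 1]]

R1 → -1/6·R1
  [   1  -2  0  -1/2 ]
  [ -12  24  2     6 ]
  [  -9  18  4     6 ]
R2 → R2 + 12·R1
  [  1  -2  0  -1/2 ]
  [  0   0  2     0 ]
  [ -9  18  4     6 ]
R3 → R3 + 9·R1
  [ 1  -2  0  -1/2 ]
  [ 0   0  2     0 ]
  [ 0   0  4   3/2 ]
R2 → 1/2·R2
  [ 1  -2  0  -1/2 ]
  [ 0   0  1     0 ]
  [ 0   0  4   3/2 ]
R3 → R3 − 4·R2
  [ 1  -2  0  -1/2 ]
  [ 0   0  1     0 ]
  [ 0   0  0   3/2 ]
R3 → 2/3·R3
  [ 1  -2  0  -1/2 ]
  [ 0   0  1     0 ]
  [ 0   0  0     1 ]
R1 → R1 + 1/2·R3
  [ 1  -2  0  0 ]
  [ 0   0  1  0 ]
  [ 0   0  0  1 ]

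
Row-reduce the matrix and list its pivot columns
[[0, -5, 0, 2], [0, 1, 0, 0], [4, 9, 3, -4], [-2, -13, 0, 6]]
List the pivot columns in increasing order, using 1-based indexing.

1, 2, 3, 4

R1 ↔ R3
  [  4    9  3  -4 ]
  [  0    1  0   0 ]
  [  0   -5  0   2 ]
  [ -2  -13  0   6 ]
R1 := 1/4·R1
  [  1  9/4  3/4  -1 ]
  [  0    1    0   0 ]
  [  0   -5    0   2 ]
  [ -2  -13    0   6 ]
R4 := R4 + 2·R1
  [ 1    9/4  3/4  -1 ]
  [ 0      1    0   0 ]
  [ 0     -5    0   2 ]
  [ 0  -17/2  3/2   4 ]
R3 := R3 + 5·R2
  [ 1    9/4  3/4  -1 ]
  [ 0      1    0   0 ]
  [ 0      0    0   2 ]
  [ 0  -17/2  3/2   4 ]
R4 := R4 + 17/2·R2
  [ 1  9/4  3/4  -1 ]
  [ 0    1    0   0 ]
  [ 0    0    0   2 ]
  [ 0    0  3/2   4 ]
R3 ↔ R4
  [ 1  9/4  3/4  -1 ]
  [ 0    1    0   0 ]
  [ 0    0  3/2   4 ]
  [ 0    0    0   2 ]
R3 := 2/3·R3
  [ 1  9/4  3/4   -1 ]
  [ 0    1    0    0 ]
  [ 0    0    1  8/3 ]
  [ 0    0    0    2 ]
R4 := 1/2·R4
  [ 1  9/4  3/4   -1 ]
  [ 0    1    0    0 ]
  [ 0    0    1  8/3 ]
  [ 0    0    0    1 ]
R3 := R3 − 8/3·R4
  [ 1  9/4  3/4  -1 ]
  [ 0    1    0   0 ]
  [ 0    0    1   0 ]
  [ 0    0    0   1 ]
R1 := R1 + R4
  [ 1  9/4  3/4  0 ]
  [ 0    1    0  0 ]
  [ 0    0    1  0 ]
  [ 0    0    0  1 ]
R1 := R1 − 3/4·R3
  [ 1  9/4  0  0 ]
  [ 0    1  0  0 ]
  [ 0    0  1  0 ]
  [ 0    0  0  1 ]
R1 := R1 − 9/4·R2
  [ 1  0  0  0 ]
  [ 0  1  0  0 ]
  [ 0  0  1  0 ]
  [ 0  0  0  1 ]
Pivot columns are the columns containing a leading 1.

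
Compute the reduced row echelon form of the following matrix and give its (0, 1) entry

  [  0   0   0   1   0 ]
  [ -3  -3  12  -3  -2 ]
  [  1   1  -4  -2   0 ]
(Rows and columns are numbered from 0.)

1

ρ1 <-> ρ2
  [ -3  -3  12  -3  -2 ]
  [  0   0   0   1   0 ]
  [  1   1  -4  -2   0 ]
ρ1 ← -1/3·ρ1
  [ 1  1  -4   1  2/3 ]
  [ 0  0   0   1    0 ]
  [ 1  1  -4  -2    0 ]
ρ3 ← ρ3 − ρ1
  [ 1  1  -4   1   2/3 ]
  [ 0  0   0   1     0 ]
  [ 0  0   0  -3  -2/3 ]
ρ3 ← ρ3 + 3·ρ2
  [ 1  1  -4  1   2/3 ]
  [ 0  0   0  1     0 ]
  [ 0  0   0  0  -2/3 ]
ρ3 ← -3/2·ρ3
  [ 1  1  -4  1  2/3 ]
  [ 0  0   0  1    0 ]
  [ 0  0   0  0    1 ]
ρ1 ← ρ1 − 2/3·ρ3
  [ 1  1  -4  1  0 ]
  [ 0  0   0  1  0 ]
  [ 0  0   0  0  1 ]
ρ1 ← ρ1 − ρ2
  [ 1  1  -4  0  0 ]
  [ 0  0   0  1  0 ]
  [ 0  0   0  0  1 ]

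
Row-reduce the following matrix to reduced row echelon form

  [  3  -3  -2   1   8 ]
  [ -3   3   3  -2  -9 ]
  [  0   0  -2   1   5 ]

[[1, -1, 0, 0, 1], [0, 0, 1, 0, -4], [0, 0, 0, 1, -3]]

R1 → 1/3·R1
R2 → R2 + 3·R1
R3 → R3 + 2·R2
R3 → -1·R3
R2 → R2 + R3
R1 → R1 − 1/3·R3
R1 → R1 + 2/3·R2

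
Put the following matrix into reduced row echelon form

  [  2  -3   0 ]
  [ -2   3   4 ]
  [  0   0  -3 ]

R1 ← 1/2·R1
  [  1  -3/2   0 ]
  [ -2     3   4 ]
  [  0     0  -3 ]
R2 ← R2 + 2·R1
  [ 1  -3/2   0 ]
  [ 0     0   4 ]
  [ 0     0  -3 ]
R2 ← 1/4·R2
  [ 1  -3/2   0 ]
  [ 0     0   1 ]
  [ 0     0  -3 ]
R3 ← R3 + 3·R2
  [ 1  -3/2  0 ]
  [ 0     0  1 ]
  [ 0     0  0 ]

[[1, -3/2, 0], [0, 0, 1], [0, 0, 0]]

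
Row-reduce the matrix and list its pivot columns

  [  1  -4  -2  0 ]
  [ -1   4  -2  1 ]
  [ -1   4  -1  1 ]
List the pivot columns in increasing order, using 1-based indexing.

1, 3, 4

ρ2 -> ρ2 + ρ1
  [  1  -4  -2  0 ]
  [  0   0  -4  1 ]
  [ -1   4  -1  1 ]
ρ3 -> ρ3 + ρ1
  [ 1  -4  -2  0 ]
  [ 0   0  -4  1 ]
  [ 0   0  -3  1 ]
ρ2 -> -1/4·ρ2
  [ 1  -4  -2     0 ]
  [ 0   0   1  -1/4 ]
  [ 0   0  -3     1 ]
ρ3 -> ρ3 + 3·ρ2
  [ 1  -4  -2     0 ]
  [ 0   0   1  -1/4 ]
  [ 0   0   0   1/4 ]
ρ3 -> 4·ρ3
  [ 1  -4  -2     0 ]
  [ 0   0   1  -1/4 ]
  [ 0   0   0     1 ]
ρ2 -> ρ2 + 1/4·ρ3
  [ 1  -4  -2  0 ]
  [ 0   0   1  0 ]
  [ 0   0   0  1 ]
ρ1 -> ρ1 + 2·ρ2
  [ 1  -4  0  0 ]
  [ 0   0  1  0 ]
  [ 0   0  0  1 ]
Pivot columns are the columns containing a leading 1.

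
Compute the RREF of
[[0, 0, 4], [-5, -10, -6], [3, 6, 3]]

R1 ↔ R2
R1 := -1/5·R1
R3 := R3 − 3·R1
R2 := 1/4·R2
R3 := R3 + 3/5·R2
R1 := R1 − 6/5·R2

[[1, 2, 0], [0, 0, 1], [0, 0, 0]]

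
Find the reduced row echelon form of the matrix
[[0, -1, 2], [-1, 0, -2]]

r1 <-> r2
r1 -> -1·r1
r2 -> -1·r2

[[1, 0, 2], [0, 1, -2]]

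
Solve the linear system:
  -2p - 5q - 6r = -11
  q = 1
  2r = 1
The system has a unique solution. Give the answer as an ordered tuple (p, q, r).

Form the augmented matrix and row-reduce:
  [ -2  -5  -6  |  -11 ]
  [  0   1   0  |    1 ]
  [  0   0   2  |    1 ]
R1 := -1/2·R1
  [ 1  5/2  3  |  11/2 ]
  [ 0    1  0  |     1 ]
  [ 0    0  2  |     1 ]
R3 := 1/2·R3
  [ 1  5/2  3  |  11/2 ]
  [ 0    1  0  |     1 ]
  [ 0    0  1  |   1/2 ]
R1 := R1 − 3·R3
  [ 1  5/2  0  |    4 ]
  [ 0    1  0  |    1 ]
  [ 0    0  1  |  1/2 ]
R1 := R1 − 5/2·R2
  [ 1  0  0  |  3/2 ]
  [ 0  1  0  |    1 ]
  [ 0  0  1  |  1/2 ]
Reading off the last column: p = 3/2, q = 1, r = 1/2.

(3/2, 1, 1/2)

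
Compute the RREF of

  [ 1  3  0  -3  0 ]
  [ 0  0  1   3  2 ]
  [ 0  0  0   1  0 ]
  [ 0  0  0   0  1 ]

R2 → R2 − 2·R4
R2 → R2 − 3·R3
R1 → R1 + 3·R3

[[1, 3, 0, 0, 0], [0, 0, 1, 0, 0], [0, 0, 0, 1, 0], [0, 0, 0, 0, 1]]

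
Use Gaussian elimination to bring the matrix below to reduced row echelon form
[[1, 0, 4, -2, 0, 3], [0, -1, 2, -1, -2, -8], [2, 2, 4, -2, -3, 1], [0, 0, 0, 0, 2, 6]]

[[1, 0, 4, -2, 0, 3], [0, 1, -2, 1, 0, 2], [0, 0, 0, 0, 1, 3], [0, 0, 0, 0, 0, 0]]

R3 ← R3 − 2·R1
  [ 1   0   4  -2   0   3 ]
  [ 0  -1   2  -1  -2  -8 ]
  [ 0   2  -4   2  -3  -5 ]
  [ 0   0   0   0   2   6 ]
R2 ← -1·R2
  [ 1  0   4  -2   0   3 ]
  [ 0  1  -2   1   2   8 ]
  [ 0  2  -4   2  -3  -5 ]
  [ 0  0   0   0   2   6 ]
R3 ← R3 − 2·R2
  [ 1  0   4  -2   0    3 ]
  [ 0  1  -2   1   2    8 ]
  [ 0  0   0   0  -7  -21 ]
  [ 0  0   0   0   2    6 ]
R3 ← -1/7·R3
  [ 1  0   4  -2  0  3 ]
  [ 0  1  -2   1  2  8 ]
  [ 0  0   0   0  1  3 ]
  [ 0  0   0   0  2  6 ]
R4 ← R4 − 2·R3
  [ 1  0   4  -2  0  3 ]
  [ 0  1  -2   1  2  8 ]
  [ 0  0   0   0  1  3 ]
  [ 0  0   0   0  0  0 ]
R2 ← R2 − 2·R3
  [ 1  0   4  -2  0  3 ]
  [ 0  1  -2   1  0  2 ]
  [ 0  0   0   0  1  3 ]
  [ 0  0   0   0  0  0 ]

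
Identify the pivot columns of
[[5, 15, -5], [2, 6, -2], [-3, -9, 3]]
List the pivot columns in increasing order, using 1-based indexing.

1

Multiply r1 by 1/5.
  [  1   3  -1 ]
  [  2   6  -2 ]
  [ -3  -9   3 ]
Subtract 2 times r1 from r2.
  [  1   3  -1 ]
  [  0   0   0 ]
  [ -3  -9   3 ]
Add 3 times r1 to r3.
  [ 1  3  -1 ]
  [ 0  0   0 ]
  [ 0  0   0 ]
Pivot columns are the columns containing a leading 1.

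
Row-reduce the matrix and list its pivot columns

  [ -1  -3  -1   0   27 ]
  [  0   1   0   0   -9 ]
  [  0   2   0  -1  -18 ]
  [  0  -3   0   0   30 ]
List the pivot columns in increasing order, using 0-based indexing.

0, 1, 3, 4

Multiply r1 by -1.
  [ 1   3  1   0  -27 ]
  [ 0   1  0   0   -9 ]
  [ 0   2  0  -1  -18 ]
  [ 0  -3  0   0   30 ]
Subtract 2 times r2 from r3.
  [ 1   3  1   0  -27 ]
  [ 0   1  0   0   -9 ]
  [ 0   0  0  -1    0 ]
  [ 0  -3  0   0   30 ]
Add 3 times r2 to r4.
  [ 1  3  1   0  -27 ]
  [ 0  1  0   0   -9 ]
  [ 0  0  0  -1    0 ]
  [ 0  0  0   0    3 ]
Multiply r3 by -1.
  [ 1  3  1  0  -27 ]
  [ 0  1  0  0   -9 ]
  [ 0  0  0  1    0 ]
  [ 0  0  0  0    3 ]
Multiply r4 by 1/3.
  [ 1  3  1  0  -27 ]
  [ 0  1  0  0   -9 ]
  [ 0  0  0  1    0 ]
  [ 0  0  0  0    1 ]
Add 9 times r4 to r2.
  [ 1  3  1  0  -27 ]
  [ 0  1  0  0    0 ]
  [ 0  0  0  1    0 ]
  [ 0  0  0  0    1 ]
Add 27 times r4 to r1.
  [ 1  3  1  0  0 ]
  [ 0  1  0  0  0 ]
  [ 0  0  0  1  0 ]
  [ 0  0  0  0  1 ]
Subtract 3 times r2 from r1.
  [ 1  0  1  0  0 ]
  [ 0  1  0  0  0 ]
  [ 0  0  0  1  0 ]
  [ 0  0  0  0  1 ]
Pivot columns are the columns containing a leading 1.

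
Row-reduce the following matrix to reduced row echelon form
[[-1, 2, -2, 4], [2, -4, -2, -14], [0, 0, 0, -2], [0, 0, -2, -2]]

ρ1 := -1·ρ1
  [ 1  -2   2   -4 ]
  [ 2  -4  -2  -14 ]
  [ 0   0   0   -2 ]
  [ 0   0  -2   -2 ]
ρ2 := ρ2 − 2·ρ1
  [ 1  -2   2  -4 ]
  [ 0   0  -6  -6 ]
  [ 0   0   0  -2 ]
  [ 0   0  -2  -2 ]
ρ2 := -1/6·ρ2
  [ 1  -2   2  -4 ]
  [ 0   0   1   1 ]
  [ 0   0   0  -2 ]
  [ 0   0  -2  -2 ]
ρ4 := ρ4 + 2·ρ2
  [ 1  -2  2  -4 ]
  [ 0   0  1   1 ]
  [ 0   0  0  -2 ]
  [ 0   0  0   0 ]
ρ3 := -1/2·ρ3
  [ 1  -2  2  -4 ]
  [ 0   0  1   1 ]
  [ 0   0  0   1 ]
  [ 0   0  0   0 ]
ρ2 := ρ2 − ρ3
  [ 1  -2  2  -4 ]
  [ 0   0  1   0 ]
  [ 0   0  0   1 ]
  [ 0   0  0   0 ]
ρ1 := ρ1 + 4·ρ3
  [ 1  -2  2  0 ]
  [ 0   0  1  0 ]
  [ 0   0  0  1 ]
  [ 0   0  0  0 ]
ρ1 := ρ1 − 2·ρ2
  [ 1  -2  0  0 ]
  [ 0   0  1  0 ]
  [ 0   0  0  1 ]
  [ 0   0  0  0 ]

[[1, -2, 0, 0], [0, 0, 1, 0], [0, 0, 0, 1], [0, 0, 0, 0]]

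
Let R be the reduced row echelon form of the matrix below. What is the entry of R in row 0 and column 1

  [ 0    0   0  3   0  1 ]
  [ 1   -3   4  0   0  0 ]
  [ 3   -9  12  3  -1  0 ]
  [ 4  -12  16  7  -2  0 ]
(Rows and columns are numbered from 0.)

-3

R1 ↔ R2
  [ 1   -3   4  0   0  0 ]
  [ 0    0   0  3   0  1 ]
  [ 3   -9  12  3  -1  0 ]
  [ 4  -12  16  7  -2  0 ]
R3 → R3 − 3·R1
  [ 1   -3   4  0   0  0 ]
  [ 0    0   0  3   0  1 ]
  [ 0    0   0  3  -1  0 ]
  [ 4  -12  16  7  -2  0 ]
R4 → R4 − 4·R1
  [ 1  -3  4  0   0  0 ]
  [ 0   0  0  3   0  1 ]
  [ 0   0  0  3  -1  0 ]
  [ 0   0  0  7  -2  0 ]
R2 → 1/3·R2
  [ 1  -3  4  0   0    0 ]
  [ 0   0  0  1   0  1/3 ]
  [ 0   0  0  3  -1    0 ]
  [ 0   0  0  7  -2    0 ]
R3 → R3 − 3·R2
  [ 1  -3  4  0   0    0 ]
  [ 0   0  0  1   0  1/3 ]
  [ 0   0  0  0  -1   -1 ]
  [ 0   0  0  7  -2    0 ]
R4 → R4 − 7·R2
  [ 1  -3  4  0   0     0 ]
  [ 0   0  0  1   0   1/3 ]
  [ 0   0  0  0  -1    -1 ]
  [ 0   0  0  0  -2  -7/3 ]
R3 → -1·R3
  [ 1  -3  4  0   0     0 ]
  [ 0   0  0  1   0   1/3 ]
  [ 0   0  0  0   1     1 ]
  [ 0   0  0  0  -2  -7/3 ]
R4 → R4 + 2·R3
  [ 1  -3  4  0  0     0 ]
  [ 0   0  0  1  0   1/3 ]
  [ 0   0  0  0  1     1 ]
  [ 0   0  0  0  0  -1/3 ]
R4 → -3·R4
  [ 1  -3  4  0  0    0 ]
  [ 0   0  0  1  0  1/3 ]
  [ 0   0  0  0  1    1 ]
  [ 0   0  0  0  0    1 ]
R3 → R3 − R4
  [ 1  -3  4  0  0    0 ]
  [ 0   0  0  1  0  1/3 ]
  [ 0   0  0  0  1    0 ]
  [ 0   0  0  0  0    1 ]
R2 → R2 − 1/3·R4
  [ 1  -3  4  0  0  0 ]
  [ 0   0  0  1  0  0 ]
  [ 0   0  0  0  1  0 ]
  [ 0   0  0  0  0  1 ]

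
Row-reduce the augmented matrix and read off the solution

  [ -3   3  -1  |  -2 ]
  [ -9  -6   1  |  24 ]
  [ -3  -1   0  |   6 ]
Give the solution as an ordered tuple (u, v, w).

ρ1 -> -1/3·ρ1
  [  1  -1  1/3  |  2/3 ]
  [ -9  -6    1  |   24 ]
  [ -3  -1    0  |    6 ]
ρ2 -> ρ2 + 9·ρ1
  [  1   -1  1/3  |  2/3 ]
  [  0  -15    4  |   30 ]
  [ -3   -1    0  |    6 ]
ρ3 -> ρ3 + 3·ρ1
  [ 1   -1  1/3  |  2/3 ]
  [ 0  -15    4  |   30 ]
  [ 0   -4    1  |    8 ]
ρ2 -> -1/15·ρ2
  [ 1  -1    1/3  |  2/3 ]
  [ 0   1  -4/15  |   -2 ]
  [ 0  -4      1  |    8 ]
ρ3 -> ρ3 + 4·ρ2
  [ 1  -1    1/3  |  2/3 ]
  [ 0   1  -4/15  |   -2 ]
  [ 0   0  -1/15  |    0 ]
ρ3 -> -15·ρ3
  [ 1  -1    1/3  |  2/3 ]
  [ 0   1  -4/15  |   -2 ]
  [ 0   0      1  |    0 ]
ρ2 -> ρ2 + 4/15·ρ3
  [ 1  -1  1/3  |  2/3 ]
  [ 0   1    0  |   -2 ]
  [ 0   0    1  |    0 ]
ρ1 -> ρ1 − 1/3·ρ3
  [ 1  -1  0  |  2/3 ]
  [ 0   1  0  |   -2 ]
  [ 0   0  1  |    0 ]
ρ1 -> ρ1 + ρ2
  [ 1  0  0  |  -4/3 ]
  [ 0  1  0  |    -2 ]
  [ 0  0  1  |     0 ]
Reading off the last column: u = -4/3, v = -2, w = 0.

(-4/3, -2, 0)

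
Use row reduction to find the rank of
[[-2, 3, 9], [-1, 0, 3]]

rank = 2

ρ1 -> -1/2·ρ1
  [  1  -3/2  -9/2 ]
  [ -1     0     3 ]
ρ2 -> ρ2 + ρ1
  [ 1  -3/2  -9/2 ]
  [ 0  -3/2  -3/2 ]
ρ2 -> -2/3·ρ2
  [ 1  -3/2  -9/2 ]
  [ 0     1     1 ]
ρ1 -> ρ1 + 3/2·ρ2
  [ 1  0  -3 ]
  [ 0  1   1 ]
The reduced form has 2 nonzero rows.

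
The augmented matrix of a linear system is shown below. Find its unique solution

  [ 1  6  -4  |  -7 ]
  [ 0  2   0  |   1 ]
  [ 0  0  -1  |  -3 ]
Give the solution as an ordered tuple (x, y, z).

ρ2 -> 1/2·ρ2
  [ 1  6  -4  |   -7 ]
  [ 0  1   0  |  1/2 ]
  [ 0  0  -1  |   -3 ]
ρ3 -> -1·ρ3
  [ 1  6  -4  |   -7 ]
  [ 0  1   0  |  1/2 ]
  [ 0  0   1  |    3 ]
ρ1 -> ρ1 + 4·ρ3
  [ 1  6  0  |    5 ]
  [ 0  1  0  |  1/2 ]
  [ 0  0  1  |    3 ]
ρ1 -> ρ1 − 6·ρ2
  [ 1  0  0  |    2 ]
  [ 0  1  0  |  1/2 ]
  [ 0  0  1  |    3 ]
Reading off the last column: x = 2, y = 1/2, z = 3.

(2, 1/2, 3)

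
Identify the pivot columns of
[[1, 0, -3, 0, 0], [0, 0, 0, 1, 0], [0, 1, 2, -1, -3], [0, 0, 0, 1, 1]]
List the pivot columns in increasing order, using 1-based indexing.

1, 2, 4, 5

R2 <=> R3
  [ 1  0  -3   0   0 ]
  [ 0  1   2  -1  -3 ]
  [ 0  0   0   1   0 ]
  [ 0  0   0   1   1 ]
R4 := R4 − R3
  [ 1  0  -3   0   0 ]
  [ 0  1   2  -1  -3 ]
  [ 0  0   0   1   0 ]
  [ 0  0   0   0   1 ]
R2 := R2 + 3·R4
  [ 1  0  -3   0  0 ]
  [ 0  1   2  -1  0 ]
  [ 0  0   0   1  0 ]
  [ 0  0   0   0  1 ]
R2 := R2 + R3
  [ 1  0  -3  0  0 ]
  [ 0  1   2  0  0 ]
  [ 0  0   0  1  0 ]
  [ 0  0   0  0  1 ]
Pivot columns are the columns containing a leading 1.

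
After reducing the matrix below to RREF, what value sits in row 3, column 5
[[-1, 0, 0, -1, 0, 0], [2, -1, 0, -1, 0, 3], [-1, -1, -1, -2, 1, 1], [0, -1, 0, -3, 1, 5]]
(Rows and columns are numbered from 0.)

2

ρ1 -> -1·ρ1
ρ2 -> ρ2 − 2·ρ1
ρ3 -> ρ3 + ρ1
ρ2 -> -1·ρ2
ρ3 -> ρ3 + ρ2
ρ4 -> ρ4 + ρ2
ρ3 -> -1·ρ3
ρ3 -> ρ3 + ρ4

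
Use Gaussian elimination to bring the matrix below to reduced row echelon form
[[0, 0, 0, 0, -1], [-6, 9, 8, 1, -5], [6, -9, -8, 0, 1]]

r1 <=> r2
  [ -6   9   8  1  -5 ]
  [  0   0   0  0  -1 ]
  [  6  -9  -8  0   1 ]
r1 -> -1/6·r1
  [ 1  -3/2  -4/3  -1/6  5/6 ]
  [ 0     0     0     0   -1 ]
  [ 6    -9    -8     0    1 ]
r3 -> r3 − 6·r1
  [ 1  -3/2  -4/3  -1/6  5/6 ]
  [ 0     0     0     0   -1 ]
  [ 0     0     0     1   -4 ]
r2 <=> r3
  [ 1  -3/2  -4/3  -1/6  5/6 ]
  [ 0     0     0     1   -4 ]
  [ 0     0     0     0   -1 ]
r3 -> -1·r3
  [ 1  -3/2  -4/3  -1/6  5/6 ]
  [ 0     0     0     1   -4 ]
  [ 0     0     0     0    1 ]
r2 -> r2 + 4·r3
  [ 1  -3/2  -4/3  -1/6  5/6 ]
  [ 0     0     0     1    0 ]
  [ 0     0     0     0    1 ]
r1 -> r1 − 5/6·r3
  [ 1  -3/2  -4/3  -1/6  0 ]
  [ 0     0     0     1  0 ]
  [ 0     0     0     0  1 ]
r1 -> r1 + 1/6·r2
  [ 1  -3/2  -4/3  0  0 ]
  [ 0     0     0  1  0 ]
  [ 0     0     0  0  1 ]

[[1, -3/2, -4/3, 0, 0], [0, 0, 0, 1, 0], [0, 0, 0, 0, 1]]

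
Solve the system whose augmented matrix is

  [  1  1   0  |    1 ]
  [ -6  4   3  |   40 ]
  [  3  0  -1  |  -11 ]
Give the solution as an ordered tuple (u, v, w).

r2 -> r2 + 6·r1
  [ 1   1   0  |    1 ]
  [ 0  10   3  |   46 ]
  [ 3   0  -1  |  -11 ]
r3 -> r3 − 3·r1
  [ 1   1   0  |    1 ]
  [ 0  10   3  |   46 ]
  [ 0  -3  -1  |  -14 ]
r2 -> 1/10·r2
  [ 1   1     0  |     1 ]
  [ 0   1  3/10  |  23/5 ]
  [ 0  -3    -1  |   -14 ]
r3 -> r3 + 3·r2
  [ 1  1      0  |     1 ]
  [ 0  1   3/10  |  23/5 ]
  [ 0  0  -1/10  |  -1/5 ]
r3 -> -10·r3
  [ 1  1     0  |     1 ]
  [ 0  1  3/10  |  23/5 ]
  [ 0  0     1  |     2 ]
r2 -> r2 − 3/10·r3
  [ 1  1  0  |  1 ]
  [ 0  1  0  |  4 ]
  [ 0  0  1  |  2 ]
r1 -> r1 − r2
  [ 1  0  0  |  -3 ]
  [ 0  1  0  |   4 ]
  [ 0  0  1  |   2 ]
Reading off the last column: u = -3, v = 4, w = 2.

(-3, 4, 2)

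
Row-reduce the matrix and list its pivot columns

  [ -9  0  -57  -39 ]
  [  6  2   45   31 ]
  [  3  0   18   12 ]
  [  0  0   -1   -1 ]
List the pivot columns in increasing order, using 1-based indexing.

R1 ← -1/9·R1
  [ 1  0  19/3  13/3 ]
  [ 6  2    45    31 ]
  [ 3  0    18    12 ]
  [ 0  0    -1    -1 ]
R2 ← R2 − 6·R1
  [ 1  0  19/3  13/3 ]
  [ 0  2     7     5 ]
  [ 3  0    18    12 ]
  [ 0  0    -1    -1 ]
R3 ← R3 − 3·R1
  [ 1  0  19/3  13/3 ]
  [ 0  2     7     5 ]
  [ 0  0    -1    -1 ]
  [ 0  0    -1    -1 ]
R2 ← 1/2·R2
  [ 1  0  19/3  13/3 ]
  [ 0  1   7/2   5/2 ]
  [ 0  0    -1    -1 ]
  [ 0  0    -1    -1 ]
R3 ← -1·R3
  [ 1  0  19/3  13/3 ]
  [ 0  1   7/2   5/2 ]
  [ 0  0     1     1 ]
  [ 0  0    -1    -1 ]
R4 ← R4 + R3
  [ 1  0  19/3  13/3 ]
  [ 0  1   7/2   5/2 ]
  [ 0  0     1     1 ]
  [ 0  0     0     0 ]
R2 ← R2 − 7/2·R3
  [ 1  0  19/3  13/3 ]
  [ 0  1     0    -1 ]
  [ 0  0     1     1 ]
  [ 0  0     0     0 ]
R1 ← R1 − 19/3·R3
  [ 1  0  0  -2 ]
  [ 0  1  0  -1 ]
  [ 0  0  1   1 ]
  [ 0  0  0   0 ]
Pivot columns are the columns containing a leading 1.

1, 2, 3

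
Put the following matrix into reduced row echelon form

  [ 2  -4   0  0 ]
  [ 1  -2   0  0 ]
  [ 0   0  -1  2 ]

[[1, -2, 0, 0], [0, 0, 1, -2], [0, 0, 0, 0]]

R1 -> 1/2·R1
  [ 1  -2   0  0 ]
  [ 1  -2   0  0 ]
  [ 0   0  -1  2 ]
R2 -> R2 − R1
  [ 1  -2   0  0 ]
  [ 0   0   0  0 ]
  [ 0   0  -1  2 ]
R2 ↔ R3
  [ 1  -2   0  0 ]
  [ 0   0  -1  2 ]
  [ 0   0   0  0 ]
R2 -> -1·R2
  [ 1  -2  0   0 ]
  [ 0   0  1  -2 ]
  [ 0   0  0   0 ]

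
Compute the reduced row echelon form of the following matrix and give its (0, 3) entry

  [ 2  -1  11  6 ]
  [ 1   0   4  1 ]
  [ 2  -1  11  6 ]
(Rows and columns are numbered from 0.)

1

r1 ← 1/2·r1
  [ 1  -1/2  11/2  3 ]
  [ 1     0     4  1 ]
  [ 2    -1    11  6 ]
r2 ← r2 − r1
  [ 1  -1/2  11/2   3 ]
  [ 0   1/2  -3/2  -2 ]
  [ 2    -1    11   6 ]
r3 ← r3 − 2·r1
  [ 1  -1/2  11/2   3 ]
  [ 0   1/2  -3/2  -2 ]
  [ 0     0     0   0 ]
r2 ← 2·r2
  [ 1  -1/2  11/2   3 ]
  [ 0     1    -3  -4 ]
  [ 0     0     0   0 ]
r1 ← r1 + 1/2·r2
  [ 1  0   4   1 ]
  [ 0  1  -3  -4 ]
  [ 0  0   0   0 ]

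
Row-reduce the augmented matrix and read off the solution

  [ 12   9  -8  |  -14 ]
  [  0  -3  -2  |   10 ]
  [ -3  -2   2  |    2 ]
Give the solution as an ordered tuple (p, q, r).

(6, -6, 4)

r1 ← 1/12·r1
  [  1  3/4  -2/3  |  -7/6 ]
  [  0   -3    -2  |    10 ]
  [ -3   -2     2  |     2 ]
r3 ← r3 + 3·r1
  [ 1  3/4  -2/3  |  -7/6 ]
  [ 0   -3    -2  |    10 ]
  [ 0  1/4     0  |  -3/2 ]
r2 ← -1/3·r2
  [ 1  3/4  -2/3  |   -7/6 ]
  [ 0    1   2/3  |  -10/3 ]
  [ 0  1/4     0  |   -3/2 ]
r3 ← r3 − 1/4·r2
  [ 1  3/4  -2/3  |   -7/6 ]
  [ 0    1   2/3  |  -10/3 ]
  [ 0    0  -1/6  |   -2/3 ]
r3 ← -6·r3
  [ 1  3/4  -2/3  |   -7/6 ]
  [ 0    1   2/3  |  -10/3 ]
  [ 0    0     1  |      4 ]
r2 ← r2 − 2/3·r3
  [ 1  3/4  -2/3  |  -7/6 ]
  [ 0    1     0  |    -6 ]
  [ 0    0     1  |     4 ]
r1 ← r1 + 2/3·r3
  [ 1  3/4  0  |  3/2 ]
  [ 0    1  0  |   -6 ]
  [ 0    0  1  |    4 ]
r1 ← r1 − 3/4·r2
  [ 1  0  0  |   6 ]
  [ 0  1  0  |  -6 ]
  [ 0  0  1  |   4 ]
Reading off the last column: p = 6, q = -6, r = 4.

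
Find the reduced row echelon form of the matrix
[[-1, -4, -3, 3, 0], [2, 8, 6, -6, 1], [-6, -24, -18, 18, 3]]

r1 := -1·r1
  [  1    4    3  -3  0 ]
  [  2    8    6  -6  1 ]
  [ -6  -24  -18  18  3 ]
r2 := r2 − 2·r1
  [  1    4    3  -3  0 ]
  [  0    0    0   0  1 ]
  [ -6  -24  -18  18  3 ]
r3 := r3 + 6·r1
  [ 1  4  3  -3  0 ]
  [ 0  0  0   0  1 ]
  [ 0  0  0   0  3 ]
r3 := r3 − 3·r2
  [ 1  4  3  -3  0 ]
  [ 0  0  0   0  1 ]
  [ 0  0  0   0  0 ]

[[1, 4, 3, -3, 0], [0, 0, 0, 0, 1], [0, 0, 0, 0, 0]]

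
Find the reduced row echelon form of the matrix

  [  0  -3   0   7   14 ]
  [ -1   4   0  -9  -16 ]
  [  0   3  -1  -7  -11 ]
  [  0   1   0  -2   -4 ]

[[1, 0, 0, 0, -2], [0, 1, 0, 0, 0], [0, 0, 1, 0, -3], [0, 0, 0, 1, 2]]

ρ1 ↔ ρ2
  [ -1   4   0  -9  -16 ]
  [  0  -3   0   7   14 ]
  [  0   3  -1  -7  -11 ]
  [  0   1   0  -2   -4 ]
ρ1 -> -1·ρ1
  [ 1  -4   0   9   16 ]
  [ 0  -3   0   7   14 ]
  [ 0   3  -1  -7  -11 ]
  [ 0   1   0  -2   -4 ]
ρ2 -> -1/3·ρ2
  [ 1  -4   0     9     16 ]
  [ 0   1   0  -7/3  -14/3 ]
  [ 0   3  -1    -7    -11 ]
  [ 0   1   0    -2     -4 ]
ρ3 -> ρ3 − 3·ρ2
  [ 1  -4   0     9     16 ]
  [ 0   1   0  -7/3  -14/3 ]
  [ 0   0  -1     0      3 ]
  [ 0   1   0    -2     -4 ]
ρ4 -> ρ4 − ρ2
  [ 1  -4   0     9     16 ]
  [ 0   1   0  -7/3  -14/3 ]
  [ 0   0  -1     0      3 ]
  [ 0   0   0   1/3    2/3 ]
ρ3 -> -1·ρ3
  [ 1  -4  0     9     16 ]
  [ 0   1  0  -7/3  -14/3 ]
  [ 0   0  1     0     -3 ]
  [ 0   0  0   1/3    2/3 ]
ρ4 -> 3·ρ4
  [ 1  -4  0     9     16 ]
  [ 0   1  0  -7/3  -14/3 ]
  [ 0   0  1     0     -3 ]
  [ 0   0  0     1      2 ]
ρ2 -> ρ2 + 7/3·ρ4
  [ 1  -4  0  9  16 ]
  [ 0   1  0  0   0 ]
  [ 0   0  1  0  -3 ]
  [ 0   0  0  1   2 ]
ρ1 -> ρ1 − 9·ρ4
  [ 1  -4  0  0  -2 ]
  [ 0   1  0  0   0 ]
  [ 0   0  1  0  -3 ]
  [ 0   0  0  1   2 ]
ρ1 -> ρ1 + 4·ρ2
  [ 1  0  0  0  -2 ]
  [ 0  1  0  0   0 ]
  [ 0  0  1  0  -3 ]
  [ 0  0  0  1   2 ]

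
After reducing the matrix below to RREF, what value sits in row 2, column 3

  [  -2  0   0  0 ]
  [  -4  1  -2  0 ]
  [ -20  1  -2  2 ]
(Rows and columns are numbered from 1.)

Multiply R1 by -1/2.
  [   1  0   0  0 ]
  [  -4  1  -2  0 ]
  [ -20  1  -2  2 ]
Add 4 times R1 to R2.
  [   1  0   0  0 ]
  [   0  1  -2  0 ]
  [ -20  1  -2  2 ]
Add 20 times R1 to R3.
  [ 1  0   0  0 ]
  [ 0  1  -2  0 ]
  [ 0  1  -2  2 ]
Subtract R2 from R3.
  [ 1  0   0  0 ]
  [ 0  1  -2  0 ]
  [ 0  0   0  2 ]
Multiply R3 by 1/2.
  [ 1  0   0  0 ]
  [ 0  1  -2  0 ]
  [ 0  0   0  1 ]

-2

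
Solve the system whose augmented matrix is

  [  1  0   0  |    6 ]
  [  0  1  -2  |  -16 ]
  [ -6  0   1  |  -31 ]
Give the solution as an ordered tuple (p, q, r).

(6, -6, 5)

R3 → R3 + 6·R1
  [ 1  0   0  |    6 ]
  [ 0  1  -2  |  -16 ]
  [ 0  0   1  |    5 ]
R2 → R2 + 2·R3
  [ 1  0  0  |   6 ]
  [ 0  1  0  |  -6 ]
  [ 0  0  1  |   5 ]
Reading off the last column: p = 6, q = -6, r = 5.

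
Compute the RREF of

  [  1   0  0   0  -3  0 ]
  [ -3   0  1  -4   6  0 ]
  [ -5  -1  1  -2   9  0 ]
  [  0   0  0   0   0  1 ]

Add 3 times ρ1 to ρ2.
  [  1   0  0   0  -3  0 ]
  [  0   0  1  -4  -3  0 ]
  [ -5  -1  1  -2   9  0 ]
  [  0   0  0   0   0  1 ]
Add 5 times ρ1 to ρ3.
  [ 1   0  0   0  -3  0 ]
  [ 0   0  1  -4  -3  0 ]
  [ 0  -1  1  -2  -6  0 ]
  [ 0   0  0   0   0  1 ]
Swap ρ2 and ρ3.
  [ 1   0  0   0  -3  0 ]
  [ 0  -1  1  -2  -6  0 ]
  [ 0   0  1  -4  -3  0 ]
  [ 0   0  0   0   0  1 ]
Multiply ρ2 by -1.
  [ 1  0   0   0  -3  0 ]
  [ 0  1  -1   2   6  0 ]
  [ 0  0   1  -4  -3  0 ]
  [ 0  0   0   0   0  1 ]
Add ρ3 to ρ2.
  [ 1  0  0   0  -3  0 ]
  [ 0  1  0  -2   3  0 ]
  [ 0  0  1  -4  -3  0 ]
  [ 0  0  0   0   0  1 ]

[[1, 0, 0, 0, -3, 0], [0, 1, 0, -2, 3, 0], [0, 0, 1, -4, -3, 0], [0, 0, 0, 0, 0, 1]]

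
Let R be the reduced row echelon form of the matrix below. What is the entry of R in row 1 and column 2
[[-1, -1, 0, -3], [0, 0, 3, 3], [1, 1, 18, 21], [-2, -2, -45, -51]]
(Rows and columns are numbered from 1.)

Multiply r1 by -1.
  [  1   1    0    3 ]
  [  0   0    3    3 ]
  [  1   1   18   21 ]
  [ -2  -2  -45  -51 ]
Subtract r1 from r3.
  [  1   1    0    3 ]
  [  0   0    3    3 ]
  [  0   0   18   18 ]
  [ -2  -2  -45  -51 ]
Add 2 times r1 to r4.
  [ 1  1    0    3 ]
  [ 0  0    3    3 ]
  [ 0  0   18   18 ]
  [ 0  0  -45  -45 ]
Multiply r2 by 1/3.
  [ 1  1    0    3 ]
  [ 0  0    1    1 ]
  [ 0  0   18   18 ]
  [ 0  0  -45  -45 ]
Subtract 18 times r2 from r3.
  [ 1  1    0    3 ]
  [ 0  0    1    1 ]
  [ 0  0    0    0 ]
  [ 0  0  -45  -45 ]
Add 45 times r2 to r4.
  [ 1  1  0  3 ]
  [ 0  0  1  1 ]
  [ 0  0  0  0 ]
  [ 0  0  0  0 ]

1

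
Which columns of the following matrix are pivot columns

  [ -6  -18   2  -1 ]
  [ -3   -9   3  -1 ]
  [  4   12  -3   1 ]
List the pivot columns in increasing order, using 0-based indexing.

ρ1 → -1/6·ρ1
  [  1   3  -1/3  1/6 ]
  [ -3  -9     3   -1 ]
  [  4  12    -3    1 ]
ρ2 → ρ2 + 3·ρ1
  [ 1   3  -1/3   1/6 ]
  [ 0   0     2  -1/2 ]
  [ 4  12    -3     1 ]
ρ3 → ρ3 − 4·ρ1
  [ 1  3  -1/3   1/6 ]
  [ 0  0     2  -1/2 ]
  [ 0  0  -5/3   1/3 ]
ρ2 → 1/2·ρ2
  [ 1  3  -1/3   1/6 ]
  [ 0  0     1  -1/4 ]
  [ 0  0  -5/3   1/3 ]
ρ3 → ρ3 + 5/3·ρ2
  [ 1  3  -1/3    1/6 ]
  [ 0  0     1   -1/4 ]
  [ 0  0     0  -1/12 ]
ρ3 → -12·ρ3
  [ 1  3  -1/3   1/6 ]
  [ 0  0     1  -1/4 ]
  [ 0  0     0     1 ]
ρ2 → ρ2 + 1/4·ρ3
  [ 1  3  -1/3  1/6 ]
  [ 0  0     1    0 ]
  [ 0  0     0    1 ]
ρ1 → ρ1 − 1/6·ρ3
  [ 1  3  -1/3  0 ]
  [ 0  0     1  0 ]
  [ 0  0     0  1 ]
ρ1 → ρ1 + 1/3·ρ2
  [ 1  3  0  0 ]
  [ 0  0  1  0 ]
  [ 0  0  0  1 ]
Pivot columns are the columns containing a leading 1.

0, 2, 3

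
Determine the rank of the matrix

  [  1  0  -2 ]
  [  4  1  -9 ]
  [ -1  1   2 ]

Subtract 4 times ρ1 from ρ2.
  [  1  0  -2 ]
  [  0  1  -1 ]
  [ -1  1   2 ]
Add ρ1 to ρ3.
  [ 1  0  -2 ]
  [ 0  1  -1 ]
  [ 0  1   0 ]
Subtract ρ2 from ρ3.
  [ 1  0  -2 ]
  [ 0  1  -1 ]
  [ 0  0   1 ]
Add ρ3 to ρ2.
  [ 1  0  -2 ]
  [ 0  1   0 ]
  [ 0  0   1 ]
Add 2 times ρ3 to ρ1.
  [ 1  0  0 ]
  [ 0  1  0 ]
  [ 0  0  1 ]
The reduced form has 3 nonzero rows.

rank = 3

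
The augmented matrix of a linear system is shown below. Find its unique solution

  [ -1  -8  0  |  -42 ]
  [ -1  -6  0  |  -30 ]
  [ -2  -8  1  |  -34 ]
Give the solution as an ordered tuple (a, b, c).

r1 := -1·r1
  [  1   8  0  |   42 ]
  [ -1  -6  0  |  -30 ]
  [ -2  -8  1  |  -34 ]
r2 := r2 + r1
  [  1   8  0  |   42 ]
  [  0   2  0  |   12 ]
  [ -2  -8  1  |  -34 ]
r3 := r3 + 2·r1
  [ 1  8  0  |  42 ]
  [ 0  2  0  |  12 ]
  [ 0  8  1  |  50 ]
r2 := 1/2·r2
  [ 1  8  0  |  42 ]
  [ 0  1  0  |   6 ]
  [ 0  8  1  |  50 ]
r3 := r3 − 8·r2
  [ 1  8  0  |  42 ]
  [ 0  1  0  |   6 ]
  [ 0  0  1  |   2 ]
r1 := r1 − 8·r2
  [ 1  0  0  |  -6 ]
  [ 0  1  0  |   6 ]
  [ 0  0  1  |   2 ]
Reading off the last column: a = -6, b = 6, c = 2.

(-6, 6, 2)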